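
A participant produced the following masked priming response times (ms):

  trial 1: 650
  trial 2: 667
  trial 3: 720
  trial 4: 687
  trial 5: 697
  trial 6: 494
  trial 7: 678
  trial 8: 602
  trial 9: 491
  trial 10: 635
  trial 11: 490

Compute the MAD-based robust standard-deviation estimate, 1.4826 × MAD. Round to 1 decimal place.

69.7 ms

Sorted: 490, 491, 494, 602, 635, 650, 667, 678, 687, 697, 720 → median = 650
|x − 650| sorted: 0, 15, 17, 28, 37, 47, 48, 70, 156, 159, 160 → MAD = 47
Robust SD ≈ 1.4826 × 47 = 69.682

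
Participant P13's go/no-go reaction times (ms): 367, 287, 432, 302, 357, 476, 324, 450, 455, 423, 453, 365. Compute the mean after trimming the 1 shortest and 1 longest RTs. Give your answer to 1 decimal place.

392.8 ms

Sorted: 287, 302, 324, 357, 365, 367, 423, 432, 450, 453, 455, 476
Drop lowest 1 (287) and highest 1 (476)
Remaining (n=10): Σ = 3928, mean = 3928/10 = 392.800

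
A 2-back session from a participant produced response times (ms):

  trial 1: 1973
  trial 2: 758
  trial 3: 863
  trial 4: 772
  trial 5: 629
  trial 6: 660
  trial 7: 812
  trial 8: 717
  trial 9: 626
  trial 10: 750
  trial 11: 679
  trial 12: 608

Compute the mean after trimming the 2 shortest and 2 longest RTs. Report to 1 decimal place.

722.1 ms

Sorted: 608, 626, 629, 660, 679, 717, 750, 758, 772, 812, 863, 1973
Drop lowest 2 (608, 626) and highest 2 (863, 1973)
Remaining (n=8): Σ = 5777, mean = 5777/8 = 722.125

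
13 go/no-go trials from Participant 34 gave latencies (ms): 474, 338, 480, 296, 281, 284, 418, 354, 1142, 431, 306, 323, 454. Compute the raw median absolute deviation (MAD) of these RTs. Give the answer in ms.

70 ms

Sorted: 281, 284, 296, 306, 323, 338, 354, 418, 431, 454, 474, 480, 1142 → median = 354
|x − 354|: 120, 16, 126, 58, 73, 70, 64, 0, 788, 77, 48, 31, 100
Sorted deviations: 0, 16, 31, 48, 58, 64, 70, 73, 77, 100, 120, 126, 788 → MAD = 70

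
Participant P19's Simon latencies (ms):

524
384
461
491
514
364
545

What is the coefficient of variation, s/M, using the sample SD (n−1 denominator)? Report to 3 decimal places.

0.150

n = 7, Σ = 3283, M = 469.0000
Σ(x−M)² = 29624.000; s = √(29624.000/6) = 70.2662
CV = 70.2662 / 469.0000 = 0.14982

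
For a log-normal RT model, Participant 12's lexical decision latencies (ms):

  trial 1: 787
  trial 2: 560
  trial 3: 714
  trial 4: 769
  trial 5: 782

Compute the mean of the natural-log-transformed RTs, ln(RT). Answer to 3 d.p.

ln(RT): 6.6682, 6.3279, 6.5709, 6.6451, 6.6619
Σ ln(RT) = 32.8740
Mean = 32.8740/5 = 6.57480

6.575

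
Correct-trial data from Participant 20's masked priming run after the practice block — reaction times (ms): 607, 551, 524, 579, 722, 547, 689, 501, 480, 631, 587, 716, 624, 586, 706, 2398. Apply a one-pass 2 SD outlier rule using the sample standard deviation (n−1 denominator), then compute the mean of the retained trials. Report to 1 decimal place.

n = 16, ΣRT = 11448, M = 715.500
Σ(x−M)² = 3104436.00; s = √(3104436.00/15) = 454.931
Cutoffs: 715.500 ± 2·454.931 → [-194.4, 1625.4]
Outside: 2398 → excluded.
Retained (n=15): Σ = 9050, mean = 9050/15 = 603.333

603.3 ms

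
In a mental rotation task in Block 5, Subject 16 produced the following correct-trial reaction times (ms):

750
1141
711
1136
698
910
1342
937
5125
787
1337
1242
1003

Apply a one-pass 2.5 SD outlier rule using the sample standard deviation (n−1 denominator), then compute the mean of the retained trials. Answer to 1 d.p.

999.5 ms

n = 13, ΣRT = 17119, M = 1316.846
Σ(x−M)² = 16332681.69; s = √(16332681.69/12) = 1166.643
Cutoffs: 1316.846 ± 2.5·1166.643 → [-1599.8, 4233.5]
Outside: 5125 → excluded.
Retained (n=12): Σ = 11994, mean = 11994/12 = 999.500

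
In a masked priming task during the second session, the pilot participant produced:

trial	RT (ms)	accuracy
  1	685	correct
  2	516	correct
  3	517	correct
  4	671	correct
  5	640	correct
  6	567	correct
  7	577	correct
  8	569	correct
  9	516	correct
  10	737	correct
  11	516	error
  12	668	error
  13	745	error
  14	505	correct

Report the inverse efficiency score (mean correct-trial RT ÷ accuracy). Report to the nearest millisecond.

Correct trials (n=11): 685, 516, 517, 671, 640, 567, 577, 569, 516, 737, 505
Mean correct RT = 6500/11 = 590.9091 ms
Proportion correct = 11/14
IES = 590.9091 / (11/14) = 752.066 ms

752 ms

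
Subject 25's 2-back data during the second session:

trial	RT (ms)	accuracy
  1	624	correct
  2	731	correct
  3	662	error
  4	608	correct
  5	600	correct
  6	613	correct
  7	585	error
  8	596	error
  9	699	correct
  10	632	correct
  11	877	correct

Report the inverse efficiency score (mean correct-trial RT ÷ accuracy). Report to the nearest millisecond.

925 ms

Correct trials (n=8): 624, 731, 608, 600, 613, 699, 632, 877
Mean correct RT = 5384/8 = 673.0000 ms
Proportion correct = 8/11
IES = 673.0000 / (8/11) = 925.375 ms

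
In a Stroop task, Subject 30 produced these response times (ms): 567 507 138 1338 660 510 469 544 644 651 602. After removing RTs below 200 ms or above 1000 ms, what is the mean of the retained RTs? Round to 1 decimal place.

Excluded: 138, 1338
Retained (n=9): Σ = 5154
Mean = 5154/9 = 572.6667

572.7 ms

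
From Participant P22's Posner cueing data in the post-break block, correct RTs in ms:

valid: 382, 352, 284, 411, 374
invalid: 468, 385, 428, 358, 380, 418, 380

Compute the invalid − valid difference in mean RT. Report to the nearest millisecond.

M(valid) = 1803/5 = 360.600
M(invalid) = 2817/7 = 402.429
Difference = 402.429 − 360.600 = 41.829 ms

42 ms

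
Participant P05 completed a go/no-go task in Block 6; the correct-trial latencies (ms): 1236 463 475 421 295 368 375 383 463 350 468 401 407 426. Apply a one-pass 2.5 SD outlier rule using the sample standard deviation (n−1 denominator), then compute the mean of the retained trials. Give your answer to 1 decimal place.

407.3 ms

n = 14, ΣRT = 6531, M = 466.500
Σ(x−M)² = 671801.50; s = √(671801.50/13) = 227.326
Cutoffs: 466.500 ± 2.5·227.326 → [-101.8, 1034.8]
Outside: 1236 → excluded.
Retained (n=13): Σ = 5295, mean = 5295/13 = 407.308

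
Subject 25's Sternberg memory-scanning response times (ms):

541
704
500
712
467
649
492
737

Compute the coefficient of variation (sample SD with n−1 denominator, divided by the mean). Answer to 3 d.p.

0.186

n = 8, Σ = 4802, M = 600.2500
Σ(x−M)² = 87363.500; s = √(87363.500/7) = 111.7162
CV = 111.7162 / 600.2500 = 0.18612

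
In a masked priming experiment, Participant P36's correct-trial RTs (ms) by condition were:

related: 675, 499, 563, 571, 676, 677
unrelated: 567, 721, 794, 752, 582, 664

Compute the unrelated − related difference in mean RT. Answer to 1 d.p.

M(related) = 3661/6 = 610.167
M(unrelated) = 4080/6 = 680.000
Difference = 680.000 − 610.167 = 69.833 ms

69.8 ms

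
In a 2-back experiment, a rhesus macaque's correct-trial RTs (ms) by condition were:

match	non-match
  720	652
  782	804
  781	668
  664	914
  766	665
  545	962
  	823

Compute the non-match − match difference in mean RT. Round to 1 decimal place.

M(match) = 4258/6 = 709.667
M(non-match) = 5488/7 = 784.000
Difference = 784.000 − 709.667 = 74.333 ms

74.3 ms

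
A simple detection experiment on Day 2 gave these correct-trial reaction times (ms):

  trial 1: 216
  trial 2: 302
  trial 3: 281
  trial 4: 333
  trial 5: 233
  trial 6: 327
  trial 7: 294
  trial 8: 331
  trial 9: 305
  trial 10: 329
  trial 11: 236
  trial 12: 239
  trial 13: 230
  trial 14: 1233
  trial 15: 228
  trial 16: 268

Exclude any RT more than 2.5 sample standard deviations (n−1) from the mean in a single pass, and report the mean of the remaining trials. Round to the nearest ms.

n = 16, ΣRT = 5385, M = 336.562
Σ(x−M)² = 883615.94; s = √(883615.94/15) = 242.709
Cutoffs: 336.562 ± 2.5·242.709 → [-270.2, 943.3]
Outside: 1233 → excluded.
Retained (n=15): Σ = 4152, mean = 4152/15 = 276.800

277 ms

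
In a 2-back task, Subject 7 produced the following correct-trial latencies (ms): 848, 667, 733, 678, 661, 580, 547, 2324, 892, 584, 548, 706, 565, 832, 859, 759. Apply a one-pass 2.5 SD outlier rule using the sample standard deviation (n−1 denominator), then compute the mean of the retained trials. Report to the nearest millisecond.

697 ms

n = 16, ΣRT = 12783, M = 798.938
Σ(x−M)² = 2682524.94; s = √(2682524.94/15) = 422.889
Cutoffs: 798.938 ± 2.5·422.889 → [-258.3, 1856.2]
Outside: 2324 → excluded.
Retained (n=15): Σ = 10459, mean = 10459/15 = 697.267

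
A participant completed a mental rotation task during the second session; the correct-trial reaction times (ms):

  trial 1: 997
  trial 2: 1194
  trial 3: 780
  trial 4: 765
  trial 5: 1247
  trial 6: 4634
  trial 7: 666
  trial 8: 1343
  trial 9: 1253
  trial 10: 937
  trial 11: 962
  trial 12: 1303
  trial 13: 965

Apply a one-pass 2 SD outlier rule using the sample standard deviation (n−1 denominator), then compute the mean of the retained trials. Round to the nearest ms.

n = 13, ΣRT = 17046, M = 1311.231
Σ(x−M)² = 12540656.31; s = √(12540656.31/12) = 1022.279
Cutoffs: 1311.231 ± 2·1022.279 → [-733.3, 3355.8]
Outside: 4634 → excluded.
Retained (n=12): Σ = 12412, mean = 12412/12 = 1034.333

1034 ms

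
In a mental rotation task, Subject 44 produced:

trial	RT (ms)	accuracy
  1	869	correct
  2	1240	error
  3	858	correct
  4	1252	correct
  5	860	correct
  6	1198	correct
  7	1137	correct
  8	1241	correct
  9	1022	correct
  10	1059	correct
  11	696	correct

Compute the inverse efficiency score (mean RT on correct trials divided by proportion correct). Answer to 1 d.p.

Correct trials (n=10): 869, 858, 1252, 860, 1198, 1137, 1241, 1022, 1059, 696
Mean correct RT = 10192/10 = 1019.2000 ms
Proportion correct = 10/11
IES = 1019.2000 / (10/11) = 1121.120 ms

1121.1 ms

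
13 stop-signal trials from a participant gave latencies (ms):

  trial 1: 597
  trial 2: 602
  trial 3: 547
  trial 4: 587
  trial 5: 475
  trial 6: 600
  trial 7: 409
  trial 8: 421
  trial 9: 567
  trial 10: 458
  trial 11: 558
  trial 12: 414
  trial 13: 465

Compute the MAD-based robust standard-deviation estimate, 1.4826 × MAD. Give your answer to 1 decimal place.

Sorted: 409, 414, 421, 458, 465, 475, 547, 558, 567, 587, 597, 600, 602 → median = 547
|x − 547| sorted: 0, 11, 20, 40, 50, 53, 55, 72, 82, 89, 126, 133, 138 → MAD = 55
Robust SD ≈ 1.4826 × 55 = 81.543

81.5 ms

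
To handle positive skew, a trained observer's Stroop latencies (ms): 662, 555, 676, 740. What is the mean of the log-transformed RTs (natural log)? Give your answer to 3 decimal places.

6.484

ln(RT): 6.4953, 6.3190, 6.5162, 6.6067
Σ ln(RT) = 25.9371
Mean = 25.9371/4 = 6.48427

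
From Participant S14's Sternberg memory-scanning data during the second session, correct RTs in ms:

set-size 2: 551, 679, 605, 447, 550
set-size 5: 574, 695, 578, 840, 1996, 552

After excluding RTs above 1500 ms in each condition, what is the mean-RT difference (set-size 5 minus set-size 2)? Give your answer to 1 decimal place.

set-size 5: exclude 1996
M(set-size 2) = 2832/5 = 566.400
M(set-size 5) = 3239/5 = 647.800
Difference = 647.800 − 566.400 = 81.400 ms

81.4 ms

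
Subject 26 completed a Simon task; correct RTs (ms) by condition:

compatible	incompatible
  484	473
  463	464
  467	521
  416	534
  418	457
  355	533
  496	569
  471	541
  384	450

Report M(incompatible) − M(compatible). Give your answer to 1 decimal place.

65.3 ms

M(compatible) = 3954/9 = 439.333
M(incompatible) = 4542/9 = 504.667
Difference = 504.667 − 439.333 = 65.333 ms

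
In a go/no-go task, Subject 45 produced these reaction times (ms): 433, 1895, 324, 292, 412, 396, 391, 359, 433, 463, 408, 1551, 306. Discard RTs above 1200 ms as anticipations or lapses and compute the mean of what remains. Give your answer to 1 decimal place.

Excluded: 1551, 1895
Retained (n=11): Σ = 4217
Mean = 4217/11 = 383.3636

383.4 ms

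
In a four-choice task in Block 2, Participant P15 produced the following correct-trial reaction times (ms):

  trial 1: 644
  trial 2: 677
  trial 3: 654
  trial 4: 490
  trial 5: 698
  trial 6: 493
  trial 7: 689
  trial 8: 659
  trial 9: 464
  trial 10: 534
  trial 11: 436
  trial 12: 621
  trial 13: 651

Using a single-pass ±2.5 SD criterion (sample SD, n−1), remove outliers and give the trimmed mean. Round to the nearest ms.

593 ms

n = 13, ΣRT = 7710, M = 593.077
Σ(x−M)² = 107502.92; s = √(107502.92/12) = 94.650
Cutoffs: 593.077 ± 2.5·94.650 → [356.5, 829.7]
No RTs fall outside the cutoffs; all 13 retained. Mean = 7710/13 = 593.077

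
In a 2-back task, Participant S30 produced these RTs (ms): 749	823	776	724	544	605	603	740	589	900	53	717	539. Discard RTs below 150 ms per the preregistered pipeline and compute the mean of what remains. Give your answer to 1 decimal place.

692.4 ms

Excluded: 53
Retained (n=12): Σ = 8309
Mean = 8309/12 = 692.4167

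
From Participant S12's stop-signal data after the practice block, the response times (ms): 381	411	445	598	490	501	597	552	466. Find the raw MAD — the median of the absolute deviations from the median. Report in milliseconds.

Sorted: 381, 411, 445, 466, 490, 501, 552, 597, 598 → median = 490
|x − 490|: 109, 79, 45, 108, 0, 11, 107, 62, 24
Sorted deviations: 0, 11, 24, 45, 62, 79, 107, 108, 109 → MAD = 62

62 ms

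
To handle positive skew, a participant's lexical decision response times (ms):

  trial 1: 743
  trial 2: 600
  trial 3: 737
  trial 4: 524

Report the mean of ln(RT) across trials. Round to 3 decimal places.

6.468

ln(RT): 6.6107, 6.3969, 6.6026, 6.2615
Σ ln(RT) = 25.8717
Mean = 25.8717/4 = 6.46793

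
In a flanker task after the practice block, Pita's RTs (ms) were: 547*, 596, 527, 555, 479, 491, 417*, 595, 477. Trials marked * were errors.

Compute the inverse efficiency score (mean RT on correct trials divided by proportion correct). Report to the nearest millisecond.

Correct trials (n=7): 596, 527, 555, 479, 491, 595, 477
Mean correct RT = 3720/7 = 531.4286 ms
Proportion correct = 7/9
IES = 531.4286 / (7/9) = 683.265 ms

683 ms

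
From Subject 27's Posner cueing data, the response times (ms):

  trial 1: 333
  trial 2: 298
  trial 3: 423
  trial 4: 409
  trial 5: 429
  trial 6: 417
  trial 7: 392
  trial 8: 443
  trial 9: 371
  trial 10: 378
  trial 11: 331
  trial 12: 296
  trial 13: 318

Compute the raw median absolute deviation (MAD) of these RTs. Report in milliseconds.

Sorted: 296, 298, 318, 331, 333, 371, 378, 392, 409, 417, 423, 429, 443 → median = 378
|x − 378|: 45, 80, 45, 31, 51, 39, 14, 65, 7, 0, 47, 82, 60
Sorted deviations: 0, 7, 14, 31, 39, 45, 45, 47, 51, 60, 65, 80, 82 → MAD = 45

45 ms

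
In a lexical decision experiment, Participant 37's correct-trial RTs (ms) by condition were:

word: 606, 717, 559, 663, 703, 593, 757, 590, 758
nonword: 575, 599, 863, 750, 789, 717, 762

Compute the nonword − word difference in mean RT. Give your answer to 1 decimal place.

M(word) = 5946/9 = 660.667
M(nonword) = 5055/7 = 722.143
Difference = 722.143 − 660.667 = 61.476 ms

61.5 ms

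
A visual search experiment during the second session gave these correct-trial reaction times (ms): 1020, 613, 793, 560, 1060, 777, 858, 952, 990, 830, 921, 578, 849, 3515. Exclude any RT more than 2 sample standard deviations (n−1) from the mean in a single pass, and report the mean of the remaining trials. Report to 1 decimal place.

830.8 ms

n = 14, ΣRT = 14316, M = 1022.571
Σ(x−M)² = 7016633.43; s = √(7016633.43/13) = 734.671
Cutoffs: 1022.571 ± 2·734.671 → [-446.8, 2491.9]
Outside: 3515 → excluded.
Retained (n=13): Σ = 10801, mean = 10801/13 = 830.846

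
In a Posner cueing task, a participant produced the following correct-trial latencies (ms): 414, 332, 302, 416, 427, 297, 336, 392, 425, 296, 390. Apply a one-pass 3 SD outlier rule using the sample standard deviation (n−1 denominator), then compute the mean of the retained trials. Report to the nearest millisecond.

n = 11, ΣRT = 4027, M = 366.091
Σ(x−M)² = 29070.91; s = √(29070.91/10) = 53.917
Cutoffs: 366.091 ± 3·53.917 → [204.3, 527.8]
No RTs fall outside the cutoffs; all 11 retained. Mean = 4027/11 = 366.091

366 ms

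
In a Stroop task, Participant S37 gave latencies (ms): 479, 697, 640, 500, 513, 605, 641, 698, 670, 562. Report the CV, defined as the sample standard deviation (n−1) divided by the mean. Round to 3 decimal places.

0.137

n = 10, Σ = 6005, M = 600.5000
Σ(x−M)² = 60870.500; s = √(60870.500/9) = 82.2398
CV = 82.2398 / 600.5000 = 0.13695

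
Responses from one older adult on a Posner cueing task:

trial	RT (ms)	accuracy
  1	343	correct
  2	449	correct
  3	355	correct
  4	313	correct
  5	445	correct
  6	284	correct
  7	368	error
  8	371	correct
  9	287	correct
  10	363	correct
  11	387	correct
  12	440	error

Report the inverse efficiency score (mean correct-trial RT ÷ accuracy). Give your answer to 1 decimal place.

Correct trials (n=10): 343, 449, 355, 313, 445, 284, 371, 287, 363, 387
Mean correct RT = 3597/10 = 359.7000 ms
Proportion correct = 10/12
IES = 359.7000 / (10/12) = 431.640 ms

431.6 ms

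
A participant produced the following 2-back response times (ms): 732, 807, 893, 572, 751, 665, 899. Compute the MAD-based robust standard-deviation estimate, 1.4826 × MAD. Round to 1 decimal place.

127.5 ms

Sorted: 572, 665, 732, 751, 807, 893, 899 → median = 751
|x − 751| sorted: 0, 19, 56, 86, 142, 148, 179 → MAD = 86
Robust SD ≈ 1.4826 × 86 = 127.504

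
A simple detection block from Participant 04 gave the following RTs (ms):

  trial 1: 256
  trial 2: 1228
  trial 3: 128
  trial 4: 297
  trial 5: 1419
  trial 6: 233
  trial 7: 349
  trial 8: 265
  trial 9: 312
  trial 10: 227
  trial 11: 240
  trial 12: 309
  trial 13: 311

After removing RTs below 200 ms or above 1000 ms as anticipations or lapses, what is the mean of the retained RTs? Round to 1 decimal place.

279.9 ms

Excluded: 128, 1228, 1419
Retained (n=10): Σ = 2799
Mean = 2799/10 = 279.9000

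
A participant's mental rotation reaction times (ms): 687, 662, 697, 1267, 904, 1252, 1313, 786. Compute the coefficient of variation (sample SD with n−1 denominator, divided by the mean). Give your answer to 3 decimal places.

n = 8, Σ = 7568, M = 946.0000
Σ(x−M)² = 568468.000; s = √(568468.000/7) = 284.9732
CV = 284.9732 / 946.0000 = 0.30124

0.301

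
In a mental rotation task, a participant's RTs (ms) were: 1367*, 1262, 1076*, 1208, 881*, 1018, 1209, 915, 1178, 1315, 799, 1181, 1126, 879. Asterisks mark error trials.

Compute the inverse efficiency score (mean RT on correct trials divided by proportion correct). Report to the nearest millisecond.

1399 ms

Correct trials (n=11): 1262, 1208, 1018, 1209, 915, 1178, 1315, 799, 1181, 1126, 879
Mean correct RT = 12090/11 = 1099.0909 ms
Proportion correct = 11/14
IES = 1099.0909 / (11/14) = 1398.843 ms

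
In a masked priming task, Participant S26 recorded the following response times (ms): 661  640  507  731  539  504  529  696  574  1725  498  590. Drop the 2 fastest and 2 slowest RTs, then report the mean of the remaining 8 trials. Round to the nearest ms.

Sorted: 498, 504, 507, 529, 539, 574, 590, 640, 661, 696, 731, 1725
Drop lowest 2 (498, 504) and highest 2 (731, 1725)
Remaining (n=8): Σ = 4736, mean = 4736/8 = 592.000

592 ms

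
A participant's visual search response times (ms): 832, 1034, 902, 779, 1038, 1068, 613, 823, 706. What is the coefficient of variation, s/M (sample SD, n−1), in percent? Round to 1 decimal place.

n = 9, Σ = 7795, M = 866.1111
Σ(x−M)² = 200090.889; s = √(200090.889/8) = 158.1498
CV = 158.1498 / 866.1111 = 0.18260 = 18.260%

18.3%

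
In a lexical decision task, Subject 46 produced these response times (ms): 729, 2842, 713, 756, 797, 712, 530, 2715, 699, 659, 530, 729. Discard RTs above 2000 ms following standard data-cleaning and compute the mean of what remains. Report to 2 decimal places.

685.40 ms

Excluded: 2715, 2842
Retained (n=10): Σ = 6854
Mean = 6854/10 = 685.4000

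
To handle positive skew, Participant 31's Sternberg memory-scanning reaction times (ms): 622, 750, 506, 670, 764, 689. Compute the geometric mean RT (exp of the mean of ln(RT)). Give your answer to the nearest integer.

ln(RT): 6.4329, 6.6201, 6.2265, 6.5073, 6.6386, 6.5352
Mean ln(RT) = 38.9606/6 = 6.49344
Geometric mean = exp(6.49344) = 660.79 ms

661 ms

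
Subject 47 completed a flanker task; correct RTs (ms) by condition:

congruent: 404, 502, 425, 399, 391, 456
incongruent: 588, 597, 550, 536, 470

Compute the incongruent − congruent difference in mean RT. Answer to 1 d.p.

M(congruent) = 2577/6 = 429.500
M(incongruent) = 2741/5 = 548.200
Difference = 548.200 − 429.500 = 118.700 ms

118.7 ms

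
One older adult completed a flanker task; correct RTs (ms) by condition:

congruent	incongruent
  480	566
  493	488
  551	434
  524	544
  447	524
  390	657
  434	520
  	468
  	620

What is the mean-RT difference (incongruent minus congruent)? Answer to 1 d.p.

M(congruent) = 3319/7 = 474.143
M(incongruent) = 4821/9 = 535.667
Difference = 535.667 − 474.143 = 61.524 ms

61.5 ms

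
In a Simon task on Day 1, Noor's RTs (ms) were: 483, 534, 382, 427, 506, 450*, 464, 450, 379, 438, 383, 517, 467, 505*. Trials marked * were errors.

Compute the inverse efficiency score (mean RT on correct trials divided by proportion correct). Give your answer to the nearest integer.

528 ms

Correct trials (n=12): 483, 534, 382, 427, 506, 464, 450, 379, 438, 383, 517, 467
Mean correct RT = 5430/12 = 452.5000 ms
Proportion correct = 12/14
IES = 452.5000 / (12/14) = 527.917 ms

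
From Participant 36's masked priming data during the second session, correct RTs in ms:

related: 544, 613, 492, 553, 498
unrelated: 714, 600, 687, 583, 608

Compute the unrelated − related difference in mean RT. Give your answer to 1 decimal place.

98.4 ms

M(related) = 2700/5 = 540.000
M(unrelated) = 3192/5 = 638.400
Difference = 638.400 − 540.000 = 98.400 ms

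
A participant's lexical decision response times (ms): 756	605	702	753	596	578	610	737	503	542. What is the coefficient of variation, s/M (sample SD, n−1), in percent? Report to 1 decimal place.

n = 10, Σ = 6382, M = 638.2000
Σ(x−M)² = 75723.600; s = √(75723.600/9) = 91.7264
CV = 91.7264 / 638.2000 = 0.14373 = 14.373%

14.4%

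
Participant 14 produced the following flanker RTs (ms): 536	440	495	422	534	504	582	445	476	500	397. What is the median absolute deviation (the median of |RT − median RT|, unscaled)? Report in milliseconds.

41 ms

Sorted: 397, 422, 440, 445, 476, 495, 500, 504, 534, 536, 582 → median = 495
|x − 495|: 41, 55, 0, 73, 39, 9, 87, 50, 19, 5, 98
Sorted deviations: 0, 5, 9, 19, 39, 41, 50, 55, 73, 87, 98 → MAD = 41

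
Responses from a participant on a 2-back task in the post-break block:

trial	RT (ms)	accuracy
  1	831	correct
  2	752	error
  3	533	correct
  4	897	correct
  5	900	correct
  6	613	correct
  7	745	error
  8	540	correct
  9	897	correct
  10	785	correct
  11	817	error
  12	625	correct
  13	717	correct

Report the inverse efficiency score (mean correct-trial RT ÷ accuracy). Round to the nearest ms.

954 ms

Correct trials (n=10): 831, 533, 897, 900, 613, 540, 897, 785, 625, 717
Mean correct RT = 7338/10 = 733.8000 ms
Proportion correct = 10/13
IES = 733.8000 / (10/13) = 953.940 ms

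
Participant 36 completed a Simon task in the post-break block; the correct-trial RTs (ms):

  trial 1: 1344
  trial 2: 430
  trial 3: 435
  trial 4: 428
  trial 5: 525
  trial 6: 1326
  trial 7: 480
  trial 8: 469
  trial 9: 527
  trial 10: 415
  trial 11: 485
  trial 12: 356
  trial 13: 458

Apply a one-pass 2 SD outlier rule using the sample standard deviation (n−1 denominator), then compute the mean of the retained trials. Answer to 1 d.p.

455.3 ms

n = 13, ΣRT = 7678, M = 590.615
Σ(x−M)² = 1334841.08; s = √(1334841.08/12) = 333.522
Cutoffs: 590.615 ± 2·333.522 → [-76.4, 1257.7]
Outside: 1326, 1344 → excluded.
Retained (n=11): Σ = 5008, mean = 5008/11 = 455.273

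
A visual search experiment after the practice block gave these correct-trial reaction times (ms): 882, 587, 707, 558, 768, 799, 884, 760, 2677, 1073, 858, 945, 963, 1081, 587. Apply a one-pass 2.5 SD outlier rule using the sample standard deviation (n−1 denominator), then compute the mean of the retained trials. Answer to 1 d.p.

818.0 ms

n = 15, ΣRT = 14129, M = 941.933
Σ(x−M)² = 3599756.93; s = √(3599756.93/14) = 507.075
Cutoffs: 941.933 ± 2.5·507.075 → [-325.8, 2209.6]
Outside: 2677 → excluded.
Retained (n=14): Σ = 11452, mean = 11452/14 = 818.000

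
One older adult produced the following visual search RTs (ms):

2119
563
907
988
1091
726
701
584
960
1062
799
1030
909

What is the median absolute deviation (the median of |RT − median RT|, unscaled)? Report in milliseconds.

153 ms

Sorted: 563, 584, 701, 726, 799, 907, 909, 960, 988, 1030, 1062, 1091, 2119 → median = 909
|x − 909|: 1210, 346, 2, 79, 182, 183, 208, 325, 51, 153, 110, 121, 0
Sorted deviations: 0, 2, 51, 79, 110, 121, 153, 182, 183, 208, 325, 346, 1210 → MAD = 153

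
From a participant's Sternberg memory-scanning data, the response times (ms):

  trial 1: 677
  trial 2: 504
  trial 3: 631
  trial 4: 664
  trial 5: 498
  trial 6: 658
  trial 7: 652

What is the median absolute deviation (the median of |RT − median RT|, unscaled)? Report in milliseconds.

21 ms

Sorted: 498, 504, 631, 652, 658, 664, 677 → median = 652
|x − 652|: 25, 148, 21, 12, 154, 6, 0
Sorted deviations: 0, 6, 12, 21, 25, 148, 154 → MAD = 21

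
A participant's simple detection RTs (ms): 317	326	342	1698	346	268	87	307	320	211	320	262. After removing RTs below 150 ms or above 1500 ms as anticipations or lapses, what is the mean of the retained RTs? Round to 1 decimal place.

Excluded: 87, 1698
Retained (n=10): Σ = 3019
Mean = 3019/10 = 301.9000

301.9 ms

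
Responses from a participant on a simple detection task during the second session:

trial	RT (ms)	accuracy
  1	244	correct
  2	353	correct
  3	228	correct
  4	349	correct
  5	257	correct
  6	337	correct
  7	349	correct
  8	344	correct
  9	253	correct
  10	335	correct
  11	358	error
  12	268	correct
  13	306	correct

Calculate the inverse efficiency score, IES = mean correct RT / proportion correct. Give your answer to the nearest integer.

Correct trials (n=12): 244, 353, 228, 349, 257, 337, 349, 344, 253, 335, 268, 306
Mean correct RT = 3623/12 = 301.9167 ms
Proportion correct = 12/13
IES = 301.9167 / (12/13) = 327.076 ms

327 ms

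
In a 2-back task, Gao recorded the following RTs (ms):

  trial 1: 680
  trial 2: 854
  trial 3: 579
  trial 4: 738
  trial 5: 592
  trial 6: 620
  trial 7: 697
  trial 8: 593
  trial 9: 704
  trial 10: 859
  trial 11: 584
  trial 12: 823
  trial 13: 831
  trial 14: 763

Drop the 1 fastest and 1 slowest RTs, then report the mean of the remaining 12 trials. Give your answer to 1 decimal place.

Sorted: 579, 584, 592, 593, 620, 680, 697, 704, 738, 763, 823, 831, 854, 859
Drop lowest 1 (579) and highest 1 (859)
Remaining (n=12): Σ = 8479, mean = 8479/12 = 706.583

706.6 ms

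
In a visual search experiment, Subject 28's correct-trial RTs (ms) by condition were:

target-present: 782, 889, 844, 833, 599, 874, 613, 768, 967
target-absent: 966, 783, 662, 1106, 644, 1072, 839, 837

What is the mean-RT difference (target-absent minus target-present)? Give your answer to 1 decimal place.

M(target-present) = 7169/9 = 796.556
M(target-absent) = 6909/8 = 863.625
Difference = 863.625 − 796.556 = 67.069 ms

67.1 ms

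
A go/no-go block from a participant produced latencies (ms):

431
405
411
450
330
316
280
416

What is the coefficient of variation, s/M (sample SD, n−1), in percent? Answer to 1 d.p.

16.3%

n = 8, Σ = 3039, M = 379.8750
Σ(x−M)² = 26978.875; s = √(26978.875/7) = 62.0816
CV = 62.0816 / 379.8750 = 0.16343 = 16.343%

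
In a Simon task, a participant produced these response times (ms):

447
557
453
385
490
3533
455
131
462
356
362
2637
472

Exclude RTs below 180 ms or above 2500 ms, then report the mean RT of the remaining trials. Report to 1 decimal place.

Excluded: 131, 2637, 3533
Retained (n=10): Σ = 4439
Mean = 4439/10 = 443.9000

443.9 ms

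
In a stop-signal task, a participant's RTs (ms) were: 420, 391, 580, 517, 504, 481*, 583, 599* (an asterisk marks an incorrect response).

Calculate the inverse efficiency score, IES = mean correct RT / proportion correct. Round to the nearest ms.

666 ms

Correct trials (n=6): 420, 391, 580, 517, 504, 583
Mean correct RT = 2995/6 = 499.1667 ms
Proportion correct = 6/8
IES = 499.1667 / (6/8) = 665.556 ms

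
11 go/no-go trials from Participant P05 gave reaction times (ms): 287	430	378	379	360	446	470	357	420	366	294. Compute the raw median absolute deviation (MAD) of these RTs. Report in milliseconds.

42 ms

Sorted: 287, 294, 357, 360, 366, 378, 379, 420, 430, 446, 470 → median = 378
|x − 378|: 91, 52, 0, 1, 18, 68, 92, 21, 42, 12, 84
Sorted deviations: 0, 1, 12, 18, 21, 42, 52, 68, 84, 91, 92 → MAD = 42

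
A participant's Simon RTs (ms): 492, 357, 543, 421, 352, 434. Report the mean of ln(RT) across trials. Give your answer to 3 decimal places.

6.059

ln(RT): 6.1985, 5.8777, 6.2971, 6.0426, 5.8636, 6.0730
Σ ln(RT) = 36.3526
Mean = 36.3526/6 = 6.05877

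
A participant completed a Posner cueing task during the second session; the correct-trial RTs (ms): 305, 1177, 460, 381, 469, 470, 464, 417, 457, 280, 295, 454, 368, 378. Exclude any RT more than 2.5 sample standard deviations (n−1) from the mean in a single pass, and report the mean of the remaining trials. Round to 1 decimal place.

n = 14, ΣRT = 6375, M = 455.357
Σ(x−M)² = 620957.21; s = √(620957.21/13) = 218.554
Cutoffs: 455.357 ± 2.5·218.554 → [-91.0, 1001.7]
Outside: 1177 → excluded.
Retained (n=13): Σ = 5198, mean = 5198/13 = 399.846

399.8 ms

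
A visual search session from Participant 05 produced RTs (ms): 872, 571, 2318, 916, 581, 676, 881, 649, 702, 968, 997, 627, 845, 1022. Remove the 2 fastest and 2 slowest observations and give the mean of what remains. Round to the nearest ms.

Sorted: 571, 581, 627, 649, 676, 702, 845, 872, 881, 916, 968, 997, 1022, 2318
Drop lowest 2 (571, 581) and highest 2 (1022, 2318)
Remaining (n=10): Σ = 8133, mean = 8133/10 = 813.300

813 ms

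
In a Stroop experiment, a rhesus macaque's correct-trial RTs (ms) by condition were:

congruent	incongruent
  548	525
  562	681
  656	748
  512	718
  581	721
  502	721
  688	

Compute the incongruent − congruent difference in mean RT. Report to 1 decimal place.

M(congruent) = 4049/7 = 578.429
M(incongruent) = 4114/6 = 685.667
Difference = 685.667 − 578.429 = 107.238 ms

107.2 ms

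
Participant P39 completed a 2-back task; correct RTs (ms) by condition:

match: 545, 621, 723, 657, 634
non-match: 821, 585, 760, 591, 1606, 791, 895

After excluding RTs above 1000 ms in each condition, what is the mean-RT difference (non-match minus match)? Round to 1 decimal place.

104.5 ms

non-match: exclude 1606
M(match) = 3180/5 = 636.000
M(non-match) = 4443/6 = 740.500
Difference = 740.500 − 636.000 = 104.500 ms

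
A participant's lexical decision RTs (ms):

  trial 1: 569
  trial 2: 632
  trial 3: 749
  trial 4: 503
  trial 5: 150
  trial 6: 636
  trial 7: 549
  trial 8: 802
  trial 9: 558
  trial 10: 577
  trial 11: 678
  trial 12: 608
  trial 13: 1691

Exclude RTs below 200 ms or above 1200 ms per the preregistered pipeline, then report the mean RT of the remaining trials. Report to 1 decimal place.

Excluded: 150, 1691
Retained (n=11): Σ = 6861
Mean = 6861/11 = 623.7273

623.7 ms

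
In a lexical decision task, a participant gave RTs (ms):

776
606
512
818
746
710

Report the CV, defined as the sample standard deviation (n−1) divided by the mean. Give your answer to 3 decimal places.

0.165

n = 6, Σ = 4168, M = 694.6667
Σ(x−M)² = 65925.333; s = √(65925.333/5) = 114.8262
CV = 114.8262 / 694.6667 = 0.16530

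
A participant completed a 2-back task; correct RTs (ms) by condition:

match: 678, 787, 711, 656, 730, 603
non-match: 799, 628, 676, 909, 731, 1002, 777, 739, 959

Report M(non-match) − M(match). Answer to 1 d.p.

108.1 ms

M(match) = 4165/6 = 694.167
M(non-match) = 7220/9 = 802.222
Difference = 802.222 − 694.167 = 108.056 ms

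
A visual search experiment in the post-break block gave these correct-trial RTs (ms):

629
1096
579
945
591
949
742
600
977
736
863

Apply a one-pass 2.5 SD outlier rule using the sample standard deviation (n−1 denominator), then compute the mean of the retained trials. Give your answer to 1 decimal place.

n = 11, ΣRT = 8707, M = 791.545
Σ(x−M)² = 334576.73; s = √(334576.73/10) = 182.914
Cutoffs: 791.545 ± 2.5·182.914 → [334.3, 1248.8]
No RTs fall outside the cutoffs; all 11 retained. Mean = 8707/11 = 791.545

791.5 ms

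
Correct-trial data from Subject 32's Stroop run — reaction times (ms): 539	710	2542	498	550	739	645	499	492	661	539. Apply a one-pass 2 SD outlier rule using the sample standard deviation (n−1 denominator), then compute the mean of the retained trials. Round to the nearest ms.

n = 11, ΣRT = 8414, M = 764.909
Σ(x−M)² = 3551596.91; s = √(3551596.91/10) = 595.953
Cutoffs: 764.909 ± 2·595.953 → [-427.0, 1956.8]
Outside: 2542 → excluded.
Retained (n=10): Σ = 5872, mean = 5872/10 = 587.200

587 ms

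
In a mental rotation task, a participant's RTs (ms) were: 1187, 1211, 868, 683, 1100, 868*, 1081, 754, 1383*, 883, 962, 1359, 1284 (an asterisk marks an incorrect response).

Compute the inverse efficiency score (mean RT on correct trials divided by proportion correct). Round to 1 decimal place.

Correct trials (n=11): 1187, 1211, 868, 683, 1100, 1081, 754, 883, 962, 1359, 1284
Mean correct RT = 11372/11 = 1033.8182 ms
Proportion correct = 11/13
IES = 1033.8182 / (11/13) = 1221.785 ms

1221.8 ms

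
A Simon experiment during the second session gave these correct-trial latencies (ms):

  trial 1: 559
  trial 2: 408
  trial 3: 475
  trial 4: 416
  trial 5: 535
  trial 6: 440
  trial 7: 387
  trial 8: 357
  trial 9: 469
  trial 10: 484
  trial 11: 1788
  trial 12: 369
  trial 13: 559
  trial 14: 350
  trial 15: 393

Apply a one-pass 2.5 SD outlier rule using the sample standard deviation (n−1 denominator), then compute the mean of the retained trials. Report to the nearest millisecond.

443 ms

n = 15, ΣRT = 7989, M = 532.600
Σ(x−M)² = 1756479.60; s = √(1756479.60/14) = 354.207
Cutoffs: 532.600 ± 2.5·354.207 → [-352.9, 1418.1]
Outside: 1788 → excluded.
Retained (n=14): Σ = 6201, mean = 6201/14 = 442.929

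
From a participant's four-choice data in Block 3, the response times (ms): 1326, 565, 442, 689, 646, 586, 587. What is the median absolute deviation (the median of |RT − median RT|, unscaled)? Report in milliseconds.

59 ms

Sorted: 442, 565, 586, 587, 646, 689, 1326 → median = 587
|x − 587|: 739, 22, 145, 102, 59, 1, 0
Sorted deviations: 0, 1, 22, 59, 102, 145, 739 → MAD = 59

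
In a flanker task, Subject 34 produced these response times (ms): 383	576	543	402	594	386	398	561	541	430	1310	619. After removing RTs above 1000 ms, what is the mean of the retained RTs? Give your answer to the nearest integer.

Excluded: 1310
Retained (n=11): Σ = 5433
Mean = 5433/11 = 493.9091

494 ms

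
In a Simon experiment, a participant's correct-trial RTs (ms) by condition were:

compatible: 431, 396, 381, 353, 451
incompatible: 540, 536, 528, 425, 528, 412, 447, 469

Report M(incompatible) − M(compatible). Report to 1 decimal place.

83.2 ms

M(compatible) = 2012/5 = 402.400
M(incompatible) = 3885/8 = 485.625
Difference = 485.625 − 402.400 = 83.225 ms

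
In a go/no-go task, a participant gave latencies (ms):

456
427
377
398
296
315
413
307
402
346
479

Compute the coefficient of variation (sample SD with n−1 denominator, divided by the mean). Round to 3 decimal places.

n = 11, Σ = 4216, M = 383.2727
Σ(x−M)² = 37340.182; s = √(37340.182/10) = 61.1066
CV = 61.1066 / 383.2727 = 0.15943

0.159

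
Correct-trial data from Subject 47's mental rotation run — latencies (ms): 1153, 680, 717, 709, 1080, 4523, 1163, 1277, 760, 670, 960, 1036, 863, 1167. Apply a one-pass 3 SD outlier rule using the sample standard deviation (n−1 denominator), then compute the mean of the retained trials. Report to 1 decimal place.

941.2 ms

n = 14, ΣRT = 16758, M = 1197.000
Σ(x−M)² = 12484534.00; s = √(12484534.00/13) = 979.974
Cutoffs: 1197.000 ± 3·979.974 → [-1742.9, 4136.9]
Outside: 4523 → excluded.
Retained (n=13): Σ = 12235, mean = 12235/13 = 941.154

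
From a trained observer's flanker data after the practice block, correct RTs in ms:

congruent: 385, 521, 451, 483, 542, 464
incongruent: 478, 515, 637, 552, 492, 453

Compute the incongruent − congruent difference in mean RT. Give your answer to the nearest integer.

47 ms

M(congruent) = 2846/6 = 474.333
M(incongruent) = 3127/6 = 521.167
Difference = 521.167 − 474.333 = 46.833 ms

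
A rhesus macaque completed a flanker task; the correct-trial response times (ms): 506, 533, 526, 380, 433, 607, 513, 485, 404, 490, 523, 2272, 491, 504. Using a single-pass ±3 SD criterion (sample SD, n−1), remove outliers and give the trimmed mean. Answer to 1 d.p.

n = 14, ΣRT = 8667, M = 619.071
Σ(x−M)² = 2983966.93; s = √(2983966.93/13) = 479.099
Cutoffs: 619.071 ± 3·479.099 → [-818.2, 2056.4]
Outside: 2272 → excluded.
Retained (n=13): Σ = 6395, mean = 6395/13 = 491.923

491.9 ms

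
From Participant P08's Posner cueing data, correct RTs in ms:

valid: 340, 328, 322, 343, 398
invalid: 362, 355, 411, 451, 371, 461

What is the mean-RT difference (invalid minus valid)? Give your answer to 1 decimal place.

55.6 ms

M(valid) = 1731/5 = 346.200
M(invalid) = 2411/6 = 401.833
Difference = 401.833 − 346.200 = 55.633 ms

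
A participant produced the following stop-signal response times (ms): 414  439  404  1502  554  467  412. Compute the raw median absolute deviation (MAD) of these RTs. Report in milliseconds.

Sorted: 404, 412, 414, 439, 467, 554, 1502 → median = 439
|x − 439|: 25, 0, 35, 1063, 115, 28, 27
Sorted deviations: 0, 25, 27, 28, 35, 115, 1063 → MAD = 28

28 ms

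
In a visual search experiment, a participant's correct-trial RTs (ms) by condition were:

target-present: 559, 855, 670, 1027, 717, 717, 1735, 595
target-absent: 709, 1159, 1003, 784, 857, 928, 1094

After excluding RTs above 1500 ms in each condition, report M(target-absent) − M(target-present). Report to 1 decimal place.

199.1 ms

target-present: exclude 1735
M(target-present) = 5140/7 = 734.286
M(target-absent) = 6534/7 = 933.429
Difference = 933.429 − 734.286 = 199.143 ms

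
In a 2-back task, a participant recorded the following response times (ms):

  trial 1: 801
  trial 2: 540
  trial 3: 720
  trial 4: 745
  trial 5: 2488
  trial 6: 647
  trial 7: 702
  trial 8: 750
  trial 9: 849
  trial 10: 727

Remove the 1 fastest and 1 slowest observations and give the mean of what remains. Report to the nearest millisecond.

743 ms

Sorted: 540, 647, 702, 720, 727, 745, 750, 801, 849, 2488
Drop lowest 1 (540) and highest 1 (2488)
Remaining (n=8): Σ = 5941, mean = 5941/8 = 742.625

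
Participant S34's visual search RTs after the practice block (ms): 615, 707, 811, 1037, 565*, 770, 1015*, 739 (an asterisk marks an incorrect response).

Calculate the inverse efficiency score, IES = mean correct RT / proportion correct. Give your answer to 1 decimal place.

1039.8 ms

Correct trials (n=6): 615, 707, 811, 1037, 770, 739
Mean correct RT = 4679/6 = 779.8333 ms
Proportion correct = 6/8
IES = 779.8333 / (6/8) = 1039.778 ms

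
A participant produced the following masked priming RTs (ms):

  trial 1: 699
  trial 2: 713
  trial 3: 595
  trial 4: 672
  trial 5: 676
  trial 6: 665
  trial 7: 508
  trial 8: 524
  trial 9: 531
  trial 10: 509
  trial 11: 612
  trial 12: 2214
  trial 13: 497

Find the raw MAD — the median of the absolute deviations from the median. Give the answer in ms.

Sorted: 497, 508, 509, 524, 531, 595, 612, 665, 672, 676, 699, 713, 2214 → median = 612
|x − 612|: 87, 101, 17, 60, 64, 53, 104, 88, 81, 103, 0, 1602, 115
Sorted deviations: 0, 17, 53, 60, 64, 81, 87, 88, 101, 103, 104, 115, 1602 → MAD = 87

87 ms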